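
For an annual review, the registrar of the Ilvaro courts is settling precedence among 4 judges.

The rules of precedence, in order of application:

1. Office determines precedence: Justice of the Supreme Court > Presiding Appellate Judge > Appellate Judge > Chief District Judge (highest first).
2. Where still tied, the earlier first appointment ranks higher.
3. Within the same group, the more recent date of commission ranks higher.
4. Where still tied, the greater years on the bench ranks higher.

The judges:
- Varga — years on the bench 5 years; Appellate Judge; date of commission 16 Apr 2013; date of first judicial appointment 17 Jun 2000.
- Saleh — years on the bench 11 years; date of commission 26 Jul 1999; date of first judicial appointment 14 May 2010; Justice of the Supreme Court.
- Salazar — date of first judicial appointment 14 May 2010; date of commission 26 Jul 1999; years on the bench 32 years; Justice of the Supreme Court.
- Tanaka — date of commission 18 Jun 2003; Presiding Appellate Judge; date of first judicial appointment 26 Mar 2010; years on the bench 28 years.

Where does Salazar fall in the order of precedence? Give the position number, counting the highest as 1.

1

By office: Salazar and Saleh (Justice of the Supreme Court); then Tanaka (Presiding Appellate Judge); then Varga (Appellate Judge).
Salazar and Saleh both have date of first judicial appointment 14 May 2010, so the next rule applies.
Salazar and Saleh both have date of commission 26 Jul 1999, so the next rule applies.
Among Salazar and Saleh, by years on the bench (higher first): Salazar (32 years) before Saleh (11 years).
Order: Salazar, Saleh, Tanaka, Varga. So position 1.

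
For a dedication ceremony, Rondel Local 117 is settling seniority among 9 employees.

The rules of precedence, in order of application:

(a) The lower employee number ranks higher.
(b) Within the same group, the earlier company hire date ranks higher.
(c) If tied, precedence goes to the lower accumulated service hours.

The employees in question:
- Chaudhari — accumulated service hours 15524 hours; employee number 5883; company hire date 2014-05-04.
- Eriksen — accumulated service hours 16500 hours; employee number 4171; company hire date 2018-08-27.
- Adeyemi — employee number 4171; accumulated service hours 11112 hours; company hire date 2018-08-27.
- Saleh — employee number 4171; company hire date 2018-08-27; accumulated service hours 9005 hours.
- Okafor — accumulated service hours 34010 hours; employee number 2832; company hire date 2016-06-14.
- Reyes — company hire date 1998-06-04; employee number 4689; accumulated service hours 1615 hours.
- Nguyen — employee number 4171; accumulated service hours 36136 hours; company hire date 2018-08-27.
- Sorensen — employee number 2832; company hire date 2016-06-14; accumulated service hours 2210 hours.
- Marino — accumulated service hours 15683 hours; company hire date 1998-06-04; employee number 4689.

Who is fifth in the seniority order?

By employee number (lower first): Sorensen and Okafor (both 2832); then Saleh, Adeyemi, Eriksen and Nguyen (each 4171); then Reyes and Marino (both 4689); then Chaudhari (5883).
Sorensen and Okafor both have company hire date 2016-06-14, so the next rule applies.
Among Sorensen and Okafor, by accumulated service hours (lower first): Sorensen (2210 hours) before Okafor (34010 hours).
Saleh, Adeyemi, Eriksen and Nguyen all have company hire date 2018-08-27, so the next rule applies.
Among Saleh, Adeyemi, Eriksen and Nguyen, by accumulated service hours (lower first): Saleh (9005 hours) before Adeyemi (11112 hours) before Eriksen (16500 hours) before Nguyen (36136 hours).
Reyes and Marino both have company hire date 1998-06-04, so the next rule applies.
Among Reyes and Marino, by accumulated service hours (lower first): Reyes (1615 hours) before Marino (15683 hours).
Order: Sorensen, Okafor, Saleh, Adeyemi, Eriksen, Nguyen, Reyes, Marino, Chaudhari.

Eriksen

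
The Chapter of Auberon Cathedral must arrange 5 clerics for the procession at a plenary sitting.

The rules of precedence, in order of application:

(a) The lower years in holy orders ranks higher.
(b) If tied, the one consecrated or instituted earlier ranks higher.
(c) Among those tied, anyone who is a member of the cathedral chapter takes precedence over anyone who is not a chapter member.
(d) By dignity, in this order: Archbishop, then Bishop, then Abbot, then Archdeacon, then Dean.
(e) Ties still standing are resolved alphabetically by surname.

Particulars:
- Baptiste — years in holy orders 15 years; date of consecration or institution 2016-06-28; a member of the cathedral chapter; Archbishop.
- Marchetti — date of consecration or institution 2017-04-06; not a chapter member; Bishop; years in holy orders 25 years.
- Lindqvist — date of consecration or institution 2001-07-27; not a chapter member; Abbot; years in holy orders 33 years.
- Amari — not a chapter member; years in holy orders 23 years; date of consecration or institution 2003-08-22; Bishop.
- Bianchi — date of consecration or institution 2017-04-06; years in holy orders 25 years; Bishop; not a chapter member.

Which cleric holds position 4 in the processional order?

Marchetti

By years in holy orders (lower first): Baptiste (15 years); then Amari (23 years); then Bianchi and Marchetti (both 25 years); then Lindqvist (33 years).
Bianchi and Marchetti both have date of consecration or institution 2017-04-06, so the next rule applies.
Bianchi and Marchetti are each not a chapter member, so the next rule applies.
Bianchi and Marchetti are each Bishop, so the next rule applies.
Among Bianchi and Marchetti, alphabetically by surname: Bianchi before Marchetti.
Order: Baptiste, Amari, Bianchi, Marchetti, Lindqvist.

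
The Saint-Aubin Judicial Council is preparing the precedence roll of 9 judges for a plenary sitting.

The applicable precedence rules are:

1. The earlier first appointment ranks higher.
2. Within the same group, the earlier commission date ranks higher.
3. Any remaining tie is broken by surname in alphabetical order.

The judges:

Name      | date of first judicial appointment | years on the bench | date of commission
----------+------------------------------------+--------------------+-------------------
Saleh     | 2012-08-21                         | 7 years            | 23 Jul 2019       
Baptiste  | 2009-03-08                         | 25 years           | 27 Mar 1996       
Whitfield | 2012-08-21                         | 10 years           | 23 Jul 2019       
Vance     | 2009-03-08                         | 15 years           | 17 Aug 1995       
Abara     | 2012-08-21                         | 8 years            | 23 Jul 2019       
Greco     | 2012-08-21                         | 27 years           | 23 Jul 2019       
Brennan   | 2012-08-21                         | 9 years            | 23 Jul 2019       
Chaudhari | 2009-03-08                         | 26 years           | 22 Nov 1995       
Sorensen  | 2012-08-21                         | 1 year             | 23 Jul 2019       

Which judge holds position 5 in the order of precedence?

Brennan

By date of first judicial appointment (earlier first): Vance, Chaudhari and Baptiste (each 2009-03-08); then Abara, Brennan, Greco, Saleh, Sorensen and Whitfield (each 2012-08-21).
Among Vance, Chaudhari and Baptiste, by date of commission (earlier first): Vance (17 Aug 1995) before Chaudhari (22 Nov 1995) before Baptiste (27 Mar 1996).
Abara, Brennan, Greco, Saleh, Sorensen and Whitfield all have date of commission 23 Jul 2019, so the next rule applies.
Among Abara, Brennan, Greco, Saleh, Sorensen and Whitfield, alphabetically by surname: Abara before Brennan before Greco before Saleh before Sorensen before Whitfield.
Order: Vance, Chaudhari, Baptiste, Abara, Brennan, Greco, Saleh, Sorensen, Whitfield.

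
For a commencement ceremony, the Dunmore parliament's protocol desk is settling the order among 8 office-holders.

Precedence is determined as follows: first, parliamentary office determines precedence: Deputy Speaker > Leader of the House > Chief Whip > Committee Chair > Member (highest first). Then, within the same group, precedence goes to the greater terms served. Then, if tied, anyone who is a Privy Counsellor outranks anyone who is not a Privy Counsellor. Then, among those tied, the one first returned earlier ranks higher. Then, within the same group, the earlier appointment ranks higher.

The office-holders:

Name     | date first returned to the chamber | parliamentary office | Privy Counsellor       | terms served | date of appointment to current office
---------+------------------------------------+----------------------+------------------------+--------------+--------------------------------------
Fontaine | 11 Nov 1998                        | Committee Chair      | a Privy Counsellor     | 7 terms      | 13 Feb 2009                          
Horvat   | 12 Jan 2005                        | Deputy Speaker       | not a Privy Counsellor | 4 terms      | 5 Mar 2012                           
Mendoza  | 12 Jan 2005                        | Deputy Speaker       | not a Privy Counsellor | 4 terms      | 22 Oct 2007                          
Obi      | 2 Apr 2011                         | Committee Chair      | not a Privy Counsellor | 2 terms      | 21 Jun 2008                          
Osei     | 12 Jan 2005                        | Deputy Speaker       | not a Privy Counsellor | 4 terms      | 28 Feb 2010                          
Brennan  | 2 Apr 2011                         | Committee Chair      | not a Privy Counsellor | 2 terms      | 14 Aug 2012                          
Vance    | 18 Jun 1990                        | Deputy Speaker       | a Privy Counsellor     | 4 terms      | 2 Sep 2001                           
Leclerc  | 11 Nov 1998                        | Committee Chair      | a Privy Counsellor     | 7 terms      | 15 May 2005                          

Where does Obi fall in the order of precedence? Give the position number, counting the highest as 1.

7

By parliamentary office: Vance, Mendoza, Osei and Horvat (Deputy Speaker); then Leclerc, Fontaine, Obi and Brennan (Committee Chair).
Vance, Mendoza, Osei and Horvat all have terms served 4 terms, so the next rule applies.
Among Vance, Mendoza, Osei and Horvat, a Privy Counsellor before not a Privy Counsellor: Vance (a Privy Counsellor) before Mendoza, Osei and Horvat (not a Privy Counsellor).
Mendoza, Osei and Horvat all have date first returned to the chamber 12 Jan 2005, so the next rule applies.
Among Mendoza, Osei and Horvat, by date of appointment to current office (earlier first): Mendoza (22 Oct 2007) before Osei (28 Feb 2010) before Horvat (5 Mar 2012).
Among Leclerc, Fontaine, Obi and Brennan, by terms served (higher first): Leclerc and Fontaine (7 terms) before Obi and Brennan (2 terms).
Leclerc and Fontaine are each a Privy Counsellor, so the next rule applies.
Leclerc and Fontaine both have date first returned to the chamber 11 Nov 1998, so the next rule applies.
Among Leclerc and Fontaine, by date of appointment to current office (earlier first): Leclerc (15 May 2005) before Fontaine (13 Feb 2009).
Obi and Brennan are each not a Privy Counsellor, so the next rule applies.
Obi and Brennan both have date first returned to the chamber 2 Apr 2011, so the next rule applies.
Among Obi and Brennan, by date of appointment to current office (earlier first): Obi (21 Jun 2008) before Brennan (14 Aug 2012).
Order: Vance, Mendoza, Osei, Horvat, Leclerc, Fontaine, Obi, Brennan. So position 7.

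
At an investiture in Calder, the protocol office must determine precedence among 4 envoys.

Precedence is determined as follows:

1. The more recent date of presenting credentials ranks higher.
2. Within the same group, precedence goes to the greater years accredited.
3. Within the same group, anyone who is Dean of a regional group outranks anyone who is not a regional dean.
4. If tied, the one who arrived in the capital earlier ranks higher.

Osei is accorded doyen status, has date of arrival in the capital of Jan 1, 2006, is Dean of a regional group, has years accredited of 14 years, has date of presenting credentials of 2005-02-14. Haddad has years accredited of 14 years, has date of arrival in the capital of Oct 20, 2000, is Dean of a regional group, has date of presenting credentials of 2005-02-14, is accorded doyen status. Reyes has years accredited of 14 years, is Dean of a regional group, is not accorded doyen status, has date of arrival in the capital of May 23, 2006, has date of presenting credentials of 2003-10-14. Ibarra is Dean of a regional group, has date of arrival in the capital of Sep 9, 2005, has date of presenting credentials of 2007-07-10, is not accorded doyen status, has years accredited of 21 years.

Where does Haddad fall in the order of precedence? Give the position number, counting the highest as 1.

By date of presenting credentials (later first): Ibarra (2007-07-10); then Haddad and Osei (both 2005-02-14); then Reyes (2003-10-14).
Haddad and Osei both have years accredited 14 years, so the next rule applies.
Haddad and Osei are each Dean of a regional group, so the next rule applies.
Among Haddad and Osei, by date of arrival in the capital (earlier first): Haddad (Oct 20, 2000) before Osei (Jan 1, 2006).
Order: Ibarra, Haddad, Osei, Reyes. So position 2.

2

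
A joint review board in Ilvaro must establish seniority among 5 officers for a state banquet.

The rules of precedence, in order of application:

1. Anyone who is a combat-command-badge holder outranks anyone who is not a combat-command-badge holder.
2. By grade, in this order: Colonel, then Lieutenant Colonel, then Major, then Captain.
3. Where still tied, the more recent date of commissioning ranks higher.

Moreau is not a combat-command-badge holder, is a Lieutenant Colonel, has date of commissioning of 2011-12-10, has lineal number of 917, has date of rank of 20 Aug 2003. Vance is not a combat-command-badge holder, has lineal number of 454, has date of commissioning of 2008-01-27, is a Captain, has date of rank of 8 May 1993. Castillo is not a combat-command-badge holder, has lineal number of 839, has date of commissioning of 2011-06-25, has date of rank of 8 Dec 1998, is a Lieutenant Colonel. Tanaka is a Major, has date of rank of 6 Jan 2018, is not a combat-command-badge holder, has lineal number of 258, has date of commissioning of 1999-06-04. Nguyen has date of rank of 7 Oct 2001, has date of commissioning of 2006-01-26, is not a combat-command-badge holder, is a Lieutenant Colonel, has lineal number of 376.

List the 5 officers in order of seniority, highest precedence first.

Moreau, Castillo, Nguyen, Tanaka, Vance

By the first rule: Moreau, Castillo, Nguyen, Tanaka and Vance (each not a combat-command-badge holder).
Among Moreau, Castillo, Nguyen, Tanaka and Vance, by grade: Moreau, Castillo and Nguyen (Lieutenant Colonel) before Tanaka (Major) before Vance (Captain).
Among Moreau, Castillo and Nguyen, by date of commissioning (later first): Moreau (2011-12-10) before Castillo (2011-06-25) before Nguyen (2006-01-26).
Full order: Moreau, Castillo, Nguyen, Tanaka, Vance.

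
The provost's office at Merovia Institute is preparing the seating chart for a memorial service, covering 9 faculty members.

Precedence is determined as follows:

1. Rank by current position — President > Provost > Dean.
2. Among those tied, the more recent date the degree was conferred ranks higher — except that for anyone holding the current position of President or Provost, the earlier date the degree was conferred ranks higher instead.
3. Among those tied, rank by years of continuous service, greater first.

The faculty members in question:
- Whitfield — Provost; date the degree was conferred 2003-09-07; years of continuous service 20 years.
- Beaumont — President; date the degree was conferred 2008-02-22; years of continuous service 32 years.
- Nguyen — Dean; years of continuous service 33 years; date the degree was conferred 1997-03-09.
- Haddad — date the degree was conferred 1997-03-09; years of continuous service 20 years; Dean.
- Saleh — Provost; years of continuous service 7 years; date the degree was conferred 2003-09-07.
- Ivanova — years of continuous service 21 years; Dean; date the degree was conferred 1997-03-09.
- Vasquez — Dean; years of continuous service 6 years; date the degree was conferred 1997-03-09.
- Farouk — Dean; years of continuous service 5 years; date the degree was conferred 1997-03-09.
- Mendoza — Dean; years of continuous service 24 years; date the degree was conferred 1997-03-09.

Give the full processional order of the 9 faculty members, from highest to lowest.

By current position: Beaumont (President); then Whitfield and Saleh (Provost); then Nguyen, Mendoza, Ivanova, Haddad, Vasquez and Farouk (Dean).
Whitfield and Saleh both have date the degree was conferred 2003-09-07, so the next rule applies.
Among Whitfield and Saleh, by years of continuous service (higher first): Whitfield (20 years) before Saleh (7 years).
Nguyen, Mendoza, Ivanova, Haddad, Vasquez and Farouk all have date the degree was conferred 1997-03-09, so the next rule applies.
Among Nguyen, Mendoza, Ivanova, Haddad, Vasquez and Farouk, by years of continuous service (higher first): Nguyen (33 years) before Mendoza (24 years) before Ivanova (21 years) before Haddad (20 years) before Vasquez (6 years) before Farouk (5 years).
Full order: Beaumont, Whitfield, Saleh, Nguyen, Mendoza, Ivanova, Haddad, Vasquez, Farouk.

Beaumont, Whitfield, Saleh, Nguyen, Mendoza, Ivanova, Haddad, Vasquez, Farouk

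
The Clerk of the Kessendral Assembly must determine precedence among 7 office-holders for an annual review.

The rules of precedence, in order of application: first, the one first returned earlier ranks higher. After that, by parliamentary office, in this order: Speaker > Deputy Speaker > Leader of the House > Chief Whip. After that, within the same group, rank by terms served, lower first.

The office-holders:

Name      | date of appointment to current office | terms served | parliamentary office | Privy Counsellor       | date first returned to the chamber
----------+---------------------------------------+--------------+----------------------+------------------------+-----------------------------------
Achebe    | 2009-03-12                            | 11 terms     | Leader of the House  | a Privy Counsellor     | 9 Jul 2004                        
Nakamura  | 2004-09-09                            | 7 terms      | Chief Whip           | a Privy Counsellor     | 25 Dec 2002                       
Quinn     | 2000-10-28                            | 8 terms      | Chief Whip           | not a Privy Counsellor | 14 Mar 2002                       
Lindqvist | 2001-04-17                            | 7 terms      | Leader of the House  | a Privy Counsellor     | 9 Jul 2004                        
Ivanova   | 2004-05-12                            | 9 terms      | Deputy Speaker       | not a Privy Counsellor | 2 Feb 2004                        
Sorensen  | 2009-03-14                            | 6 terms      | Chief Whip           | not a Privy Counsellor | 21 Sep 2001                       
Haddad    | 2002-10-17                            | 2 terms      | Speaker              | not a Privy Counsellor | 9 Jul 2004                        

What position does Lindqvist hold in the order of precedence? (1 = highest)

By date first returned to the chamber (earlier first): Sorensen (21 Sep 2001); then Quinn (14 Mar 2002); then Nakamura (25 Dec 2002); then Ivanova (2 Feb 2004); then Haddad, Lindqvist and Achebe (each 9 Jul 2004).
Among Haddad, Lindqvist and Achebe, by parliamentary office: Haddad (Speaker) before Lindqvist and Achebe (Leader of the House).
Among Lindqvist and Achebe, by terms served (lower first): Lindqvist (7 terms) before Achebe (11 terms).
Order: Sorensen, Quinn, Nakamura, Ivanova, Haddad, Lindqvist, Achebe. So position 6.

6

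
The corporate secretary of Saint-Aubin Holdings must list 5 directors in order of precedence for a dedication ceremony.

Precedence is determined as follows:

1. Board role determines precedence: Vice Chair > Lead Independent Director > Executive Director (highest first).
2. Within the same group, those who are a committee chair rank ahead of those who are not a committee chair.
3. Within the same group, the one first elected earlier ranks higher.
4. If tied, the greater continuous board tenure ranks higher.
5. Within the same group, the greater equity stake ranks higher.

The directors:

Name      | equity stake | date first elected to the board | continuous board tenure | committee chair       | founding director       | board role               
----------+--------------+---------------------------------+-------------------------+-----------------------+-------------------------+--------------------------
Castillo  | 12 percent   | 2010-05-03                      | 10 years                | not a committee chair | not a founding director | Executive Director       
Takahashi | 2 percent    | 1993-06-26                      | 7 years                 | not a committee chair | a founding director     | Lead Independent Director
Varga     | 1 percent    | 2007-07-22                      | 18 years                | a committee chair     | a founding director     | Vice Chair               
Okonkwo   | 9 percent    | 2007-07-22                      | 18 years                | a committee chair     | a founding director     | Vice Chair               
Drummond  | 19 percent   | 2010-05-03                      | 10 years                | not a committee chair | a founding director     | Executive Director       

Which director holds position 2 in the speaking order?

Varga

By board role: Okonkwo and Varga (Vice Chair); then Takahashi (Lead Independent Director); then Drummond and Castillo (Executive Director).
Okonkwo and Varga are each a committee chair, so the next rule applies.
Okonkwo and Varga both have date first elected to the board 2007-07-22, so the next rule applies.
Okonkwo and Varga both have continuous board tenure 18 years, so the next rule applies.
Among Okonkwo and Varga, by equity stake (higher first): Okonkwo (9 percent) before Varga (1 percent).
Drummond and Castillo are each not a committee chair, so the next rule applies.
Drummond and Castillo both have date first elected to the board 2010-05-03, so the next rule applies.
Drummond and Castillo both have continuous board tenure 10 years, so the next rule applies.
Among Drummond and Castillo, by equity stake (higher first): Drummond (19 percent) before Castillo (12 percent).
Order: Okonkwo, Varga, Takahashi, Drummond, Castillo.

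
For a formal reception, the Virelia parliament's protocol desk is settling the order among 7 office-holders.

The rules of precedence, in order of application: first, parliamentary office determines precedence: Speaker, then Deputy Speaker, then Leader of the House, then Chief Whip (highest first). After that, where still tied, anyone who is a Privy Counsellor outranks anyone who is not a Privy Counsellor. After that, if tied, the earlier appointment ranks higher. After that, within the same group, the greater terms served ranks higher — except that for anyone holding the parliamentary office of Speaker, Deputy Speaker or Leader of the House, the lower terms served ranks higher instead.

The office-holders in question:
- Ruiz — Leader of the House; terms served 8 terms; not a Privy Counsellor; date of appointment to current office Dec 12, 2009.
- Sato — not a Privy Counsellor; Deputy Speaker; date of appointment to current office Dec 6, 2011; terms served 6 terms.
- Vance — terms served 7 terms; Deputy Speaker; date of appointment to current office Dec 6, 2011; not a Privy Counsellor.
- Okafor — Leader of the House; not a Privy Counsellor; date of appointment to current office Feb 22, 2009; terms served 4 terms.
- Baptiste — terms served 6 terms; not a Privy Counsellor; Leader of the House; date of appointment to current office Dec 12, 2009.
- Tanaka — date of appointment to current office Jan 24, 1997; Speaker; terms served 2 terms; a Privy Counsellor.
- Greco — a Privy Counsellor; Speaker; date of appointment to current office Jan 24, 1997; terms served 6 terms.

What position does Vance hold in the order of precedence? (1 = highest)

4

By parliamentary office: Tanaka and Greco (Speaker); then Sato and Vance (Deputy Speaker); then Okafor, Baptiste and Ruiz (Leader of the House).
Tanaka and Greco are each a Privy Counsellor, so the next rule applies.
Tanaka and Greco both have date of appointment to current office Jan 24, 1997, so the next rule applies.
Among Tanaka and Greco, by terms served (lower first) (reversed rule for this group): Tanaka (2 terms) before Greco (6 terms).
Sato and Vance are each not a Privy Counsellor, so the next rule applies.
Sato and Vance both have date of appointment to current office Dec 6, 2011, so the next rule applies.
Among Sato and Vance, by terms served (lower first) (reversed rule for this group): Sato (6 terms) before Vance (7 terms).
Okafor, Baptiste and Ruiz are each not a Privy Counsellor, so the next rule applies.
Among Okafor, Baptiste and Ruiz, by date of appointment to current office (earlier first): Okafor (Feb 22, 2009) before Baptiste and Ruiz (Dec 12, 2009).
Among Baptiste and Ruiz, by terms served (lower first) (reversed rule for this group): Baptiste (6 terms) before Ruiz (8 terms).
Order: Tanaka, Greco, Sato, Vance, Okafor, Baptiste, Ruiz. So position 4.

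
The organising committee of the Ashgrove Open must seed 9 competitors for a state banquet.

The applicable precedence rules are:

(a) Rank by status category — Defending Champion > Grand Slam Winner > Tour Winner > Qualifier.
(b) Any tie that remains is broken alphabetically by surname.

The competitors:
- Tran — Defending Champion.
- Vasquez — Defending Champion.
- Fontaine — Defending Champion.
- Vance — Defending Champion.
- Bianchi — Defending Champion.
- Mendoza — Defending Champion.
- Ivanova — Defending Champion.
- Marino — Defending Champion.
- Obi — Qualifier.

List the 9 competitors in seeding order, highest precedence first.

Bianchi, Fontaine, Ivanova, Marino, Mendoza, Tran, Vance, Vasquez, Obi

By status category: Bianchi, Fontaine, Ivanova, Marino, Mendoza, Tran, Vance and Vasquez (Defending Champion); then Obi (Qualifier).
Among Bianchi, Fontaine, Ivanova, Marino, Mendoza, Tran, Vance and Vasquez, alphabetically by surname: Bianchi before Fontaine before Ivanova before Marino before Mendoza before Tran before Vance before Vasquez.
Full order: Bianchi, Fontaine, Ivanova, Marino, Mendoza, Tran, Vance, Vasquez, Obi.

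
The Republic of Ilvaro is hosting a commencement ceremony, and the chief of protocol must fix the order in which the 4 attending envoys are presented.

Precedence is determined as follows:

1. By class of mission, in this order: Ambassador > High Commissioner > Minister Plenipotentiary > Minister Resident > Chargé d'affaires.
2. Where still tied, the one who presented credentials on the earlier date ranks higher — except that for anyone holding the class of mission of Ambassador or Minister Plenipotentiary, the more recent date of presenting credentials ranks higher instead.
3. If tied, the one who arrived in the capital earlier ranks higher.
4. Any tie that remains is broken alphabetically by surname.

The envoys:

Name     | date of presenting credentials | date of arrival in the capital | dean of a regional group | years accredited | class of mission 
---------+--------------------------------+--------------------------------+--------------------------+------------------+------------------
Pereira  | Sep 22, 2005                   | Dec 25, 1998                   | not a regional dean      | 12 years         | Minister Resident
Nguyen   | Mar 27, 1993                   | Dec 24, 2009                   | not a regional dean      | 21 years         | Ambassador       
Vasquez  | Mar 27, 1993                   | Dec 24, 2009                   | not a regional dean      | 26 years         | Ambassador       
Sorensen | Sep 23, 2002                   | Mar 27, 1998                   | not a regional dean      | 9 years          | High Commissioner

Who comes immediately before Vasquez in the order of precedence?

By class of mission: Nguyen and Vasquez (Ambassador); then Sorensen (High Commissioner); then Pereira (Minister Resident).
Nguyen and Vasquez both have date of presenting credentials Mar 27, 1993, so the next rule applies.
Nguyen and Vasquez both have date of arrival in the capital Dec 24, 2009, so the next rule applies.
Among Nguyen and Vasquez, alphabetically by surname: Nguyen before Vasquez.
Order: Nguyen, Vasquez, Sorensen, Pereira.

Nguyen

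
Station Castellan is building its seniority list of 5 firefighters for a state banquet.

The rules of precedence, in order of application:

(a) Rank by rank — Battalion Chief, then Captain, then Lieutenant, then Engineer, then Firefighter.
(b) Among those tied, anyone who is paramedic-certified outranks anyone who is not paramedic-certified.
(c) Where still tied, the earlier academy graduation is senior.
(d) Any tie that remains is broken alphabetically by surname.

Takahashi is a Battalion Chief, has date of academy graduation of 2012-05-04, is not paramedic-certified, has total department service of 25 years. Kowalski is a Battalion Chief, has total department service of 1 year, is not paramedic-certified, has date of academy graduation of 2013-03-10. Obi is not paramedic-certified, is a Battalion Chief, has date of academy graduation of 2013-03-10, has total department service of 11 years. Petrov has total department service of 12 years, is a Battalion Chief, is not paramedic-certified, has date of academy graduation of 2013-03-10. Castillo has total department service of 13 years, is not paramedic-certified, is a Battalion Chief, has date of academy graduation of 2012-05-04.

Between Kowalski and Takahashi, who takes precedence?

By rank: Castillo, Takahashi, Kowalski, Obi and Petrov (Battalion Chief).
Castillo, Takahashi, Kowalski, Obi and Petrov are each not paramedic-certified, so the next rule applies.
Among Castillo, Takahashi, Kowalski, Obi and Petrov, by date of academy graduation (earlier first): Castillo and Takahashi (2012-05-04) before Kowalski, Obi and Petrov (2013-03-10).
Among Castillo and Takahashi, alphabetically by surname: Castillo before Takahashi.
Among Kowalski, Obi and Petrov, alphabetically by surname: Kowalski before Obi before Petrov.
So Takahashi takes precedence.

Takahashi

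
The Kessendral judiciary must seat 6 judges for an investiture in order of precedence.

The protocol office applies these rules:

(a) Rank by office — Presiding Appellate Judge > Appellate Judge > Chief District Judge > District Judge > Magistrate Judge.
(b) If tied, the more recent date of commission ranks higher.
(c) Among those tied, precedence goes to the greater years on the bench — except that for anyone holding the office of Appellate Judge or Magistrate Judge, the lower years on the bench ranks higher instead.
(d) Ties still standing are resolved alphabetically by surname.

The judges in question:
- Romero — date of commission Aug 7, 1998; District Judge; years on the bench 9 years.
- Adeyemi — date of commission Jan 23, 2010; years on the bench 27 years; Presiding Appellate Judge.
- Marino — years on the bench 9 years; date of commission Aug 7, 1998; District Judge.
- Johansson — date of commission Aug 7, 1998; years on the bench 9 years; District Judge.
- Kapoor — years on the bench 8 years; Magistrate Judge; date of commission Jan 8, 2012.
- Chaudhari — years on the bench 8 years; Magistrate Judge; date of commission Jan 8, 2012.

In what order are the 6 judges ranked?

By office: Adeyemi (Presiding Appellate Judge); then Johansson, Marino and Romero (District Judge); then Chaudhari and Kapoor (Magistrate Judge).
Johansson, Marino and Romero all have date of commission Aug 7, 1998, so the next rule applies.
Johansson, Marino and Romero all have years on the bench 9 years, so the next rule applies.
Among Johansson, Marino and Romero, alphabetically by surname: Johansson before Marino before Romero.
Chaudhari and Kapoor both have date of commission Jan 8, 2012, so the next rule applies.
Chaudhari and Kapoor both have years on the bench 8 years, so the next rule applies.
Among Chaudhari and Kapoor, alphabetically by surname: Chaudhari before Kapoor.
Full order: Adeyemi, Johansson, Marino, Romero, Chaudhari, Kapoor.

Adeyemi, Johansson, Marino, Romero, Chaudhari, Kapoor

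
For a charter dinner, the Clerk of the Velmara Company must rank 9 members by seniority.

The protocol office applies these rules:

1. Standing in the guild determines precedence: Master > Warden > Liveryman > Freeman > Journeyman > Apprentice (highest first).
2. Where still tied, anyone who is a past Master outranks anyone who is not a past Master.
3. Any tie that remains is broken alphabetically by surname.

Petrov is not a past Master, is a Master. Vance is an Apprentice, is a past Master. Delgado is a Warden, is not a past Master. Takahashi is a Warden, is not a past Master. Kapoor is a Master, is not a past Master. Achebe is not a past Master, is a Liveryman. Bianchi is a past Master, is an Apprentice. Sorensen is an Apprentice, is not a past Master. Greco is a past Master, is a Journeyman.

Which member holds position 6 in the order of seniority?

Greco

By standing in the guild: Kapoor and Petrov (Master); then Delgado and Takahashi (Warden); then Achebe (Liveryman); then Greco (Journeyman); then Bianchi, Vance and Sorensen (Apprentice).
Kapoor and Petrov are each not a past Master, so the next rule applies.
Among Kapoor and Petrov, alphabetically by surname: Kapoor before Petrov.
Delgado and Takahashi are each not a past Master, so the next rule applies.
Among Delgado and Takahashi, alphabetically by surname: Delgado before Takahashi.
Among Bianchi, Vance and Sorensen, a past Master before not a past Master: Bianchi and Vance (a past Master) before Sorensen (not a past Master).
Among Bianchi and Vance, alphabetically by surname: Bianchi before Vance.
Order: Kapoor, Petrov, Delgado, Takahashi, Achebe, Greco, Bianchi, Vance, Sorensen.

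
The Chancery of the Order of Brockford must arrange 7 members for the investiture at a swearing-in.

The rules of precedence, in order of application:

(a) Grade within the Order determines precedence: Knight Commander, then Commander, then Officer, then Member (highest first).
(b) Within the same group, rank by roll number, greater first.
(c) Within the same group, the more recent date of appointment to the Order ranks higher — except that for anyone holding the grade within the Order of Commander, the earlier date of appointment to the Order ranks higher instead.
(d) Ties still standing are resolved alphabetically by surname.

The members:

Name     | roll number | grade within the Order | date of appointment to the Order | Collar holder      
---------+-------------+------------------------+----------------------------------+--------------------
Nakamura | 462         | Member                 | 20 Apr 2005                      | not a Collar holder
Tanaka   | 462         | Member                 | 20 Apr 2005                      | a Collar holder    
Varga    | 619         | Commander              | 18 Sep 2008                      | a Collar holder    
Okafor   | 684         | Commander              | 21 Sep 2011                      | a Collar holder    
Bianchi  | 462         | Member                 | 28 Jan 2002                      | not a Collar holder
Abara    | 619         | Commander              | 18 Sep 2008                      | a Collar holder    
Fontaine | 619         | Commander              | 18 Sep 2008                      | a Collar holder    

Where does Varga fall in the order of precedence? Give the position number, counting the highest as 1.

By grade within the Order: Okafor, Abara, Fontaine and Varga (Commander); then Nakamura, Tanaka and Bianchi (Member).
Among Okafor, Abara, Fontaine and Varga, by roll number (higher first): Okafor (684) before Abara, Fontaine and Varga (619).
Abara, Fontaine and Varga all have date of appointment to the Order 18 Sep 2008, so the next rule applies.
Among Abara, Fontaine and Varga, alphabetically by surname: Abara before Fontaine before Varga.
Nakamura, Tanaka and Bianchi all have roll number 462, so the next rule applies.
Among Nakamura, Tanaka and Bianchi, by date of appointment to the Order (later first): Nakamura and Tanaka (20 Apr 2005) before Bianchi (28 Jan 2002).
Among Nakamura and Tanaka, alphabetically by surname: Nakamura before Tanaka.
Order: Okafor, Abara, Fontaine, Varga, Nakamura, Tanaka, Bianchi. So position 4.

4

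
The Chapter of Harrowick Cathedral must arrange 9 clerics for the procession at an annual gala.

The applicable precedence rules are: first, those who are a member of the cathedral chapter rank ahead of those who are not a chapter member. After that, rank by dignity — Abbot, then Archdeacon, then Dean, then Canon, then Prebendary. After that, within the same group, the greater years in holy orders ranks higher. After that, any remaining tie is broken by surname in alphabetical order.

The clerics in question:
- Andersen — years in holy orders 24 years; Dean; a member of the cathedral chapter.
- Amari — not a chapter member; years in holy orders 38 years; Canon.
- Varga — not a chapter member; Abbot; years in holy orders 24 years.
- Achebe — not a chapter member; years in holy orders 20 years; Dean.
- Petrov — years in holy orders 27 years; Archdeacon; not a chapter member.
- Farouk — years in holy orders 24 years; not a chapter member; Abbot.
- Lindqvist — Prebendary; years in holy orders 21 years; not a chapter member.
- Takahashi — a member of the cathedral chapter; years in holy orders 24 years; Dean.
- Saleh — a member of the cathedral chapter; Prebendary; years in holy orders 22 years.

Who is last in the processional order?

Lindqvist

By the first rule: Andersen, Takahashi and Saleh (each a member of the cathedral chapter); then Farouk, Varga, Petrov, Achebe, Amari and Lindqvist (each not a chapter member).
Among Andersen, Takahashi and Saleh, by dignity: Andersen and Takahashi (Dean) before Saleh (Prebendary).
Andersen and Takahashi both have years in holy orders 24 years, so the next rule applies.
Among Andersen and Takahashi, alphabetically by surname: Andersen before Takahashi.
Among Farouk, Varga, Petrov, Achebe, Amari and Lindqvist, by dignity: Farouk and Varga (Abbot) before Petrov (Archdeacon) before Achebe (Dean) before Amari (Canon) before Lindqvist (Prebendary).
Farouk and Varga both have years in holy orders 24 years, so the next rule applies.
Among Farouk and Varga, alphabetically by surname: Farouk before Varga.
Order: Andersen, Takahashi, Saleh, Farouk, Varga, Petrov, Achebe, Amari, Lindqvist.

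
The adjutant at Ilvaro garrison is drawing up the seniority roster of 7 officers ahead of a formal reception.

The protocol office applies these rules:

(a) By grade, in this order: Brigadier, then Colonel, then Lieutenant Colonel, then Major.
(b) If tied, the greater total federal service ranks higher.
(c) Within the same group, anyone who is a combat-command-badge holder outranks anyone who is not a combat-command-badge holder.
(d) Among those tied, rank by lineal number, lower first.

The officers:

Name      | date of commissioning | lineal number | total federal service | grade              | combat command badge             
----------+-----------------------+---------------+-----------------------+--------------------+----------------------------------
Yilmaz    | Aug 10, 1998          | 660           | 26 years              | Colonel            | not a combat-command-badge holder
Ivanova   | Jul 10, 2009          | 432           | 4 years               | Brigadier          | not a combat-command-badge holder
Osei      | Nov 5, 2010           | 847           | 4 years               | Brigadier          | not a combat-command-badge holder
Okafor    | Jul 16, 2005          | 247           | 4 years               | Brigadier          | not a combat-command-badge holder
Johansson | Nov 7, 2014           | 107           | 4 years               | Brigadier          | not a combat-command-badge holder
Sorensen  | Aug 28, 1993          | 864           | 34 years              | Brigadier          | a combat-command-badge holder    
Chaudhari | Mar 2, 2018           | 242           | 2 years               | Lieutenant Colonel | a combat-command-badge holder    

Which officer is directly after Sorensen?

By grade: Sorensen, Johansson, Okafor, Ivanova and Osei (Brigadier); then Yilmaz (Colonel); then Chaudhari (Lieutenant Colonel).
Among Sorensen, Johansson, Okafor, Ivanova and Osei, by total federal service (higher first): Sorensen (34 years) before Johansson, Okafor, Ivanova and Osei (4 years).
Johansson, Okafor, Ivanova and Osei are each not a combat-command-badge holder, so the next rule applies.
Among Johansson, Okafor, Ivanova and Osei, by lineal number (lower first): Johansson (107) before Okafor (247) before Ivanova (432) before Osei (847).
Order: Sorensen, Johansson, Okafor, Ivanova, Osei, Yilmaz, Chaudhari.

Johansson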